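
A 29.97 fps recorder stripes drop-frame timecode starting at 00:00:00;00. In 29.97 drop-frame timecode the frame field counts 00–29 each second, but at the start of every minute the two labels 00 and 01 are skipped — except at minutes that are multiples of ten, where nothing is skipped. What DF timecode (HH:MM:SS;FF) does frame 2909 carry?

00:01:37;01

Each 10-minute DF block holds 10 × 60 × 30 − 9 × 2 = 17982 frames. 2909 ÷ 17982 → 0 full blocks, remainder 2909.
Within the partial block the first minute is 1800 frames and each further minute 1798, so 1 further minute boundary passed. Total skipped labels = 18 × 0 + 2 × 1 = 2.
Non-drop label index = 2909 + 2 = 2911; at 30 labels/s that is 00:01:37:01, i.e. DF 00:01:37;01.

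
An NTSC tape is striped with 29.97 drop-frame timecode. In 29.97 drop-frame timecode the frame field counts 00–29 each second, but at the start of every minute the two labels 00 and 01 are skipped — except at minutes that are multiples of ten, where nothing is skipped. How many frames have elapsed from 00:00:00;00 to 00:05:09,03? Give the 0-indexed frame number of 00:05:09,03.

9263

Complete 10-minute blocks: 0, each 17982 frames → 0.
Remaining 5 whole minutes in the current block: 1800 + 4 × 1798 = 8992 frames.
Within the current minute: 9 × 30 + 3 − 2 = 271 (labels ;00/;01 skipped at this minute). Total = 0 + 8992 + 271 = 9263.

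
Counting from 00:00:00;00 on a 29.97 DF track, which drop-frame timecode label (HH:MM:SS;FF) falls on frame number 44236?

00:24:36;00

Ten DF minutes hold 17982 frames, so frame 44236 lies in block 2 (frames 35964–53945) with 8272 frames into that block.
The block's first minute is 1800 frames and the rest 1798 each; 8272 frames reaches minute 4, so 2 × 18 + 4 × 2 = 44 labels have been skipped so far.
Adding those back, label number 44236 + 44 = 44280 at 30 labels/s is 1476 s + 0 f = 0 h 24 min 36 s frame 0, i.e. 00:24:36;00.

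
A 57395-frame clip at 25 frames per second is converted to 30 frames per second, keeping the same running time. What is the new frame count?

68874 frames

Target frames = source frames × (target rate / source rate) = 57395 × (30)/(25) = 57395 × 6/5 = 68874.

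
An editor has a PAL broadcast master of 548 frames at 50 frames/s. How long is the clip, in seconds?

10.96 seconds

Running time = 548 / (50) = 10.96 s.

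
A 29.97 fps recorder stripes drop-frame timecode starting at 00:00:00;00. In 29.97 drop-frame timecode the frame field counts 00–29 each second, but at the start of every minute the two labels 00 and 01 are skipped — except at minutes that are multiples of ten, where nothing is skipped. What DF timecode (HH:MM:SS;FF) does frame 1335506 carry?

Each 10-minute DF block holds 10 × 60 × 30 − 9 × 2 = 17982 frames. 1335506 ÷ 17982 → 74 full blocks, remainder 4838.
Within the partial block the first minute is 1800 frames and each further minute 1798, so 2 further minute boundaries passed. Total skipped labels = 18 × 74 + 2 × 2 = 1336.
Non-drop label index = 1335506 + 1336 = 1336842; at 30 labels/s that is 12:22:41:12, i.e. DF 12:22:41;12.

12:22:41;12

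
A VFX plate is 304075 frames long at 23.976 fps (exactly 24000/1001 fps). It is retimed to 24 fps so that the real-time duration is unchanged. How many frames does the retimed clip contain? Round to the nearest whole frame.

304379 frames

Frames at target rate = 304075 × (24) / (24000/1001) = 12175163/40 ≈ 304379.075.
Nearest whole frame: 304379.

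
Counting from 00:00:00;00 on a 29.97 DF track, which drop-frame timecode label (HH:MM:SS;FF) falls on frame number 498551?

04:37:15;01

Each 10-minute DF block holds 10 × 60 × 30 − 9 × 2 = 17982 frames. 498551 ÷ 17982 → 27 full blocks, remainder 13037.
Within the partial block the first minute is 1800 frames and each further minute 1798, so 7 further minute boundaries passed. Total skipped labels = 18 × 27 + 2 × 7 = 500.
Non-drop label index = 498551 + 500 = 499051; at 30 labels/s that is 04:37:15:01, i.e. DF 04:37:15;01.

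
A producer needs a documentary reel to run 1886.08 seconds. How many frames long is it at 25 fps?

47152 frames

Frames = 1886.08 × 25 = 47152.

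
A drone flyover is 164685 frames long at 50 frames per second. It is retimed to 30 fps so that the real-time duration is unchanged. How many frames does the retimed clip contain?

Target frames = source frames × (target rate / source rate) = 164685 × (30)/(50) = 164685 × 3/5 = 98811.

98811 frames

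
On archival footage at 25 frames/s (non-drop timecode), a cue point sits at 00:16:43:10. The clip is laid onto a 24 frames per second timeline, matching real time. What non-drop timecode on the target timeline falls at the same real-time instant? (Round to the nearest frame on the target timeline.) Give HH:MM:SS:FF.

Source frame index: (0×3600 + 16×60 + 43) × 25 + 10 = 25085.
Real time: 25085 / (25) = 5017/5 s.
Target frame: (5017/5) × (24) = 120408/5 ≈ 24081.600 → 24082.
At 24 labels/s: frame 24082 → 00:16:43:10.

00:16:43:10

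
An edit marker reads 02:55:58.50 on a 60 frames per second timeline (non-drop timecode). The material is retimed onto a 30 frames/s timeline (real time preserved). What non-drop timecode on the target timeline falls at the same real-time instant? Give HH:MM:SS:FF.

02:55:58:25

Source frame index: (2×3600 + 55×60 + 58) × 60 + 50 = 633530.
Real time: 633530 / (60) = 63353/6 s.
Target frame: (63353/6) × (30) = 316765.
At 30 labels/s: frame 316765 → 02:55:58:25.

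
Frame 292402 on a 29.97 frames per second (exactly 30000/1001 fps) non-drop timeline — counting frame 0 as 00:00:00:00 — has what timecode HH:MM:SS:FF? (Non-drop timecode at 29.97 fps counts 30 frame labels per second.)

02:42:26:22

292402 ÷ 30 = 9746 full seconds, remainder 22 frames.
9746 s = 2 h 42 min 26 s.
Timecode: 02:42:26:22.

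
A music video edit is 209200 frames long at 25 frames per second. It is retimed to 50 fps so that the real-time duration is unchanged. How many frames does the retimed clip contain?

418400 frames

Target frames = source frames × (target rate / source rate) = 209200 × (50)/(25) = 209200 × 2 = 418400.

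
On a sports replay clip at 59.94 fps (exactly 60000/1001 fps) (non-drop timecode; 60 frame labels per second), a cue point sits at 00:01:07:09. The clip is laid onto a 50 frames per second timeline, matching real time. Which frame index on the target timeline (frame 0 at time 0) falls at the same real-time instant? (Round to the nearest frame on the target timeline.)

frame 3361

Source frame index: (0×3600 + 1×60 + 7) × 60 + 9 = 4029.
Real time: 4029 / (60000/1001) = 1344343/20000 s.
Target frame: (1344343/20000) × (50) = 1344343/400 ≈ 3360.858 → 3361.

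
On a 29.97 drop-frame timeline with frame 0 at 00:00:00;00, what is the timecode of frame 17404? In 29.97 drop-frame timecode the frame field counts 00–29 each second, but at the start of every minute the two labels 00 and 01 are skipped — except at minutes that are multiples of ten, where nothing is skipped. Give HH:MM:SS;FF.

Ten DF minutes hold 17982 frames, so frame 17404 lies in block 0 (frames 0–17981) with 17404 frames into that block.
The block's first minute is 1800 frames and the rest 1798 each; 17404 frames reaches minute 9, so 0 × 18 + 9 × 2 = 18 labels have been skipped so far.
Adding those back, label number 17404 + 18 = 17422 at 30 labels/s is 580 s + 22 f = 0 h 9 min 40 s frame 22, i.e. 00:09:40;22.

00:09:40;22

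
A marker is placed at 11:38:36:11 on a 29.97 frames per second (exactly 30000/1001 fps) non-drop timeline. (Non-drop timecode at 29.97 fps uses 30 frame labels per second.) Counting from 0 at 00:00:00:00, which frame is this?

Total seconds to the label: (11 × 3600 + 38 × 60 + 36) = 41916.
Frame index = 41916 × 30 + 11 = 1257491.

frame 1257491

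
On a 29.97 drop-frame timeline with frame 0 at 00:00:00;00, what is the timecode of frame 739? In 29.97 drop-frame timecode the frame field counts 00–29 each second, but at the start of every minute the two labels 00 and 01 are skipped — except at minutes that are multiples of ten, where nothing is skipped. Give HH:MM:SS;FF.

Ten DF minutes hold 17982 frames, so frame 739 lies in block 0 (frames 0–17981) with 739 frames into that block.
The block's first minute is 1800 frames and the rest 1798 each; 739 frames reaches minute 0, so 0 × 18 + 0 × 2 = 0 labels have been skipped so far.
Adding those back, label number 739 + 0 = 739 at 30 labels/s is 24 s + 19 f = 0 h 0 min 24 s frame 19, i.e. 00:00:24;19.

00:00:24;19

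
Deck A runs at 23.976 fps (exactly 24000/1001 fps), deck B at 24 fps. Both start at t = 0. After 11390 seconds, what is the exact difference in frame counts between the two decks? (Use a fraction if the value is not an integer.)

A emits 24000/1001 × 11390 = 273360000/1001 frames; B emits 24 × 11390 = 273360.
Difference = 273360/1001 frames (≈ 273.0869); B is ahead of A.

273360/1001 frames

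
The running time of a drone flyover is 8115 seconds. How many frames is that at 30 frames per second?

Frames = 8115 × 30 = 243450.

243450 frames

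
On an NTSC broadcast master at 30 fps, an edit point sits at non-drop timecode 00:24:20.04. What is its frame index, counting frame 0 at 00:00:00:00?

frame 43804

Total seconds to the label: (0 × 3600 + 24 × 60 + 20) = 1460.
Frame index = 1460 × 30 + 4 = 43804.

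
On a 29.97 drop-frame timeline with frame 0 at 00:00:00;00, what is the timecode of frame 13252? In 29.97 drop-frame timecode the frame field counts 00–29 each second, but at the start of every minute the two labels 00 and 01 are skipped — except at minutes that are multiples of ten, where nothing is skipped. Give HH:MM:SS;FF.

00:07:22;06

Ten DF minutes hold 17982 frames, so frame 13252 lies in block 0 (frames 0–17981) with 13252 frames into that block.
The block's first minute is 1800 frames and the rest 1798 each; 13252 frames reaches minute 7, so 0 × 18 + 7 × 2 = 14 labels have been skipped so far.
Adding those back, label number 13252 + 14 = 13266 at 30 labels/s is 442 s + 6 f = 0 h 7 min 22 s frame 6, i.e. 00:07:22;06.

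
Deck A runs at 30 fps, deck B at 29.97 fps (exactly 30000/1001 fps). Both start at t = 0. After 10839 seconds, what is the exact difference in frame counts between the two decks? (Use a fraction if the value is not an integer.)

A emits 30 × 10839 = 325170 frames; B emits 30000/1001 × 10839 = 325170000/1001.
Difference = 325170/1001 frames (≈ 324.8452); B is behind A.

325170/1001 frames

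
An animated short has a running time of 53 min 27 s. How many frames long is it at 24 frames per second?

76968 frames

53 min 27 s = 3207 s.
Frames = 3207 × 24 = 76968.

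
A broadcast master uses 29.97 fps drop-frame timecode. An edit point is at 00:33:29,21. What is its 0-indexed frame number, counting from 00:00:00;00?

60231

As if non-drop at 30 labels/s: (0 × 3600 + 33 × 60 + 29) × 30 + 21 = 60291.
Minute boundaries passed: 33; those not divisible by 10: 33 − 3 = 30; dropped labels = 2 × 30 = 60.
Actual frame index = 60291 − 60 = 60231.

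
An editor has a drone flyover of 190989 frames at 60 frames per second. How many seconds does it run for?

Running time = 190989 / (60) = 3183.15 s.

3183.15 seconds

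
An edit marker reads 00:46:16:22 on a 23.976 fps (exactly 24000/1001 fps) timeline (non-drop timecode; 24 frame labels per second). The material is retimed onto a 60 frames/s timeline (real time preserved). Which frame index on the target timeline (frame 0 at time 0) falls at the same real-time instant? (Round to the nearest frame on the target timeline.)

frame 166782

Source frame index: (0×3600 + 46×60 + 16) × 24 + 22 = 66646.
Real time: 66646 / (24000/1001) = 33356323/12000 s.
Target frame: (33356323/12000) × (60) = 33356323/200 ≈ 166781.615 → 166782.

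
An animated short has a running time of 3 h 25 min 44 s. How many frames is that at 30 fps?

370320 frames

3 h 25 min 44 s = 12344 s.
Frames = 12344 × 30 = 370320.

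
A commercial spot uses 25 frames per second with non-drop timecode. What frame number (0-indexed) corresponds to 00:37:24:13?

frame 56113

Total seconds to the label: (0 × 3600 + 37 × 60 + 24) = 2244.
Frame index = 2244 × 25 + 13 = 56113.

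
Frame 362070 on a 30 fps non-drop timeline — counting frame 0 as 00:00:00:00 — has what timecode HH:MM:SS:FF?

362070 ÷ 30 = 12069 full seconds, remainder 0 frames.
12069 s = 3 h 21 min 9 s.
Timecode: 03:21:09:00.

03:21:09:00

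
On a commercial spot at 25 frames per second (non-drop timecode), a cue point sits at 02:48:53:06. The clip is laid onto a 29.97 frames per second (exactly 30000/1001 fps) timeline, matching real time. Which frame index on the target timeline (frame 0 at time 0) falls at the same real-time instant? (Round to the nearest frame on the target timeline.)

Source frame index: (2×3600 + 48×60 + 53) × 25 + 6 = 253331.
Real time: 253331 / (25) = 253331/25 s.
Target frame: (253331/25) × (30000/1001) = 23384400/77 ≈ 303693.506 → 303694.

frame 303694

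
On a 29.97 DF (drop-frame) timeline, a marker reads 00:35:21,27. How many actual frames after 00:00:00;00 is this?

Complete 10-minute blocks: 3, each 17982 frames → 53946.
Remaining 5 whole minutes in the current block: 1800 + 4 × 1798 = 8992 frames.
Within the current minute: 21 × 30 + 27 − 2 = 655 (labels ;00/;01 skipped at this minute). Total = 53946 + 8992 + 655 = 63593.

63593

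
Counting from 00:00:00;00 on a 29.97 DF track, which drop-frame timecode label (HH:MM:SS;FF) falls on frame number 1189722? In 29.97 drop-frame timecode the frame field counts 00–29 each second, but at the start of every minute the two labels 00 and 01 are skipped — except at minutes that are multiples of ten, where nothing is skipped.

11:01:37;02

Ten DF minutes hold 17982 frames, so frame 1189722 lies in block 66 (frames 1186812–1204793) with 2910 frames into that block.
The block's first minute is 1800 frames and the rest 1798 each; 2910 frames reaches minute 1, so 66 × 18 + 1 × 2 = 1190 labels have been skipped so far.
Adding those back, label number 1189722 + 1190 = 1190912 at 30 labels/s is 39697 s + 2 f = 11 h 1 min 37 s frame 2, i.e. 11:01:37;02.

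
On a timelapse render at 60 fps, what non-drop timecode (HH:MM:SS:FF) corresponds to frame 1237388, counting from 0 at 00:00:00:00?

1237388 ÷ 60 = 20623 full seconds, remainder 8 frames.
20623 s = 5 h 43 min 43 s.
Timecode: 05:43:43:08.

05:43:43:08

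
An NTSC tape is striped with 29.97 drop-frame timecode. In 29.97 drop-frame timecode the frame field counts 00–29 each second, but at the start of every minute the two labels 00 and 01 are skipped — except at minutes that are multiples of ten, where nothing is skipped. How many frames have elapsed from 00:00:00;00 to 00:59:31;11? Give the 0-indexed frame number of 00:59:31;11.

107033

As if non-drop at 30 labels/s: (0 × 3600 + 59 × 60 + 31) × 30 + 11 = 107141.
Minute boundaries passed: 59; those not divisible by 10: 59 − 5 = 54; dropped labels = 2 × 54 = 108.
Actual frame index = 107141 − 108 = 107033.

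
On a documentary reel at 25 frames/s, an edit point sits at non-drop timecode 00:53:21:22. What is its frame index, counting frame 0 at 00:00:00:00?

Total seconds to the label: (0 × 3600 + 53 × 60 + 21) = 3201.
Frame index = 3201 × 25 + 22 = 80047.

frame 80047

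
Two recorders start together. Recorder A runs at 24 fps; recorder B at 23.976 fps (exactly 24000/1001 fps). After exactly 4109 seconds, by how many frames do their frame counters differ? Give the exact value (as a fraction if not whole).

14088/143 frames

A emits 24 × 4109 = 98616 frames; B emits 24000/1001 × 4109 = 14088000/143.
Difference = 14088/143 frames (≈ 98.5175); B is behind A.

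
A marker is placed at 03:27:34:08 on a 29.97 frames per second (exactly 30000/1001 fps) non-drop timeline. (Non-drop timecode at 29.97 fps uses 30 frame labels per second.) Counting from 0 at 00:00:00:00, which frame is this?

Total seconds to the label: (3 × 3600 + 27 × 60 + 34) = 12454.
Frame index = 12454 × 30 + 8 = 373628.

frame 373628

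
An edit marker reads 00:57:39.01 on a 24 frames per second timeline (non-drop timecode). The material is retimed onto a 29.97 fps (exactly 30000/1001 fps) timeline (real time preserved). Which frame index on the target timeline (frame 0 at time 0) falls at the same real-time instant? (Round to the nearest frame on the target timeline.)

frame 103668

Source frame index: (0×3600 + 57×60 + 39) × 24 + 1 = 83017.
Real time: 83017 / (24) = 83017/24 s.
Target frame: (83017/24) × (30000/1001) = 9433750/91 ≈ 103667.582 → 103668.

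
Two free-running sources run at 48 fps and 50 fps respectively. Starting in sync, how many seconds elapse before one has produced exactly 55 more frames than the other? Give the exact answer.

27.5 seconds

The gap grows by |50 − 48| = 2 frames per second.
Time for a 55-frame gap: 55 ÷ (2) = 27.5 s.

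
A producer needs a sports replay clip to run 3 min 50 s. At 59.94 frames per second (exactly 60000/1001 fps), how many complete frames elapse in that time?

13786 frames

3 min 50 s = 230 s.
Frames = 230 × 60000/1001 = 13800000/1001 ≈ 13786.2138.
Complete frames: 13786.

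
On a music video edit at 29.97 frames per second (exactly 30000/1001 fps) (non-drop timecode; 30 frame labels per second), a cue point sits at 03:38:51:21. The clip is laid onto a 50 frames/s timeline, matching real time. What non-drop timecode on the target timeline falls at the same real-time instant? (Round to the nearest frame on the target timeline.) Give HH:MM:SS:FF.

03:39:04:42

Source frame index: (3×3600 + 38×60 + 51) × 30 + 21 = 393951.
Real time: 393951 / (30000/1001) = 131448317/10000 s.
Target frame: (131448317/10000) × (50) = 131448317/200 ≈ 657241.585 → 657242.
At 50 labels/s: frame 657242 → 03:39:04:42.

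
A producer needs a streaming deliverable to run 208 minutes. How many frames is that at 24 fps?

208 min = 12480 s.
Frames = 12480 × 24 = 299520.

299520 frames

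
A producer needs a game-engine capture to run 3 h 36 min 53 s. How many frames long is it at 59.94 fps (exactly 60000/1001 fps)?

3 h 36 min 53 s = 13013 s.
Frames = 13013 × 60000/1001 = 780000.

780000 frames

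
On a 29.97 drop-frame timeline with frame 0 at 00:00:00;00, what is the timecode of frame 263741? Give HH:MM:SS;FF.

02:26:40;05

Ten DF minutes hold 17982 frames, so frame 263741 lies in block 14 (frames 251748–269729) with 11993 frames into that block.
The block's first minute is 1800 frames and the rest 1798 each; 11993 frames reaches minute 6, so 14 × 18 + 6 × 2 = 264 labels have been skipped so far.
Adding those back, label number 263741 + 264 = 264005 at 30 labels/s is 8800 s + 5 f = 2 h 26 min 40 s frame 5, i.e. 02:26:40;05.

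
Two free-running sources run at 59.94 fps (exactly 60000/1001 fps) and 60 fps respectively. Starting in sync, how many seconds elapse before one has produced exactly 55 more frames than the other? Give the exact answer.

The gap grows by |60 − 60000/1001| = 60/1001 frames per second.
Time for a 55-frame gap: 55 ÷ (60/1001) = 11011/12 s.

11011/12 seconds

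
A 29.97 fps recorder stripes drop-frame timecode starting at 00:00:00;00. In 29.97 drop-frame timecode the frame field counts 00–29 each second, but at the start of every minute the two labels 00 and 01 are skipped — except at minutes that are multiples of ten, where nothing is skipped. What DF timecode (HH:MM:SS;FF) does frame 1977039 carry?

18:19:27;09

Each 10-minute DF block holds 10 × 60 × 30 − 9 × 2 = 17982 frames. 1977039 ÷ 17982 → 109 full blocks, remainder 17001.
Within the partial block the first minute is 1800 frames and each further minute 1798, so 9 further minute boundaries passed. Total skipped labels = 18 × 109 + 2 × 9 = 1980.
Non-drop label index = 1977039 + 1980 = 1979019; at 30 labels/s that is 18:19:27:09, i.e. DF 18:19:27;09.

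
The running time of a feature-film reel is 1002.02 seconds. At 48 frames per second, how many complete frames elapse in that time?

Frames = 1002.02 × 48 = 1202424/25 ≈ 48096.9600.
Complete frames: 48096.

48096 frames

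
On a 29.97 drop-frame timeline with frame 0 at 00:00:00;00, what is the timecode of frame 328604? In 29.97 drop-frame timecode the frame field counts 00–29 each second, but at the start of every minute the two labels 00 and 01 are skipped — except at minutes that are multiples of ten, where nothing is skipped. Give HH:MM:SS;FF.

Ten DF minutes hold 17982 frames, so frame 328604 lies in block 18 (frames 323676–341657) with 4928 frames into that block.
The block's first minute is 1800 frames and the rest 1798 each; 4928 frames reaches minute 2, so 18 × 18 + 2 × 2 = 328 labels have been skipped so far.
Adding those back, label number 328604 + 328 = 328932 at 30 labels/s is 10964 s + 12 f = 3 h 2 min 44 s frame 12, i.e. 03:02:44;12.

03:02:44;12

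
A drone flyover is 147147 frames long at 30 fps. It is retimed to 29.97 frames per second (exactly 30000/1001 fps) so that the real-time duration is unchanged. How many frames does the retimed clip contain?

147000 frames

Target frames = source frames × (target rate / source rate) = 147147 × (30000/1001)/(30) = 147147 × 1000/1001 = 147000.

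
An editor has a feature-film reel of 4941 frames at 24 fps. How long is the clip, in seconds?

Running time = 4941 / (24) = 205.875 s.

205.875 seconds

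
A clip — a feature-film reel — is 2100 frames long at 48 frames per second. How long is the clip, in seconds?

43.75 seconds

Running time = 2100 / (48) = 43.75 s.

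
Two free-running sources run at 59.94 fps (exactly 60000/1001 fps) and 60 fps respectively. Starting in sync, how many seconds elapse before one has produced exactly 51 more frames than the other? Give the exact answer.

850.85 seconds

The gap grows by |60 − 60000/1001| = 60/1001 frames per second.
Time for a 51-frame gap: 51 ÷ (60/1001) = 850.85 s.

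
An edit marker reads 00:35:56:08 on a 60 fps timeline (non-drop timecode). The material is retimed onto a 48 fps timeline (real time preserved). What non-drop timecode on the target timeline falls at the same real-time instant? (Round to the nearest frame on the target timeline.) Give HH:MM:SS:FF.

00:35:56:06

Source frame index: (0×3600 + 35×60 + 56) × 60 + 8 = 129368.
Real time: 129368 / (60) = 32342/15 s.
Target frame: (32342/15) × (48) = 517472/5 ≈ 103494.400 → 103494.
At 48 labels/s: frame 103494 → 00:35:56:06.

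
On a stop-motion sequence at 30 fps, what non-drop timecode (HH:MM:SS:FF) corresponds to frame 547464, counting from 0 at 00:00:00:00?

05:04:08:24

547464 ÷ 30 = 18248 full seconds, remainder 24 frames.
18248 s = 5 h 4 min 8 s.
Timecode: 05:04:08:24.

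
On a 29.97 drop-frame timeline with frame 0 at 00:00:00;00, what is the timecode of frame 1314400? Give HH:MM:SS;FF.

12:10:57;04

Each 10-minute DF block holds 10 × 60 × 30 − 9 × 2 = 17982 frames. 1314400 ÷ 17982 → 73 full blocks, remainder 1714.
Within the partial block the first minute is 1800 frames and each further minute 1798, so 0 further minute boundaries passed. Total skipped labels = 18 × 73 + 2 × 0 = 1314.
Non-drop label index = 1314400 + 1314 = 1315714; at 30 labels/s that is 12:10:57:04, i.e. DF 12:10:57;04.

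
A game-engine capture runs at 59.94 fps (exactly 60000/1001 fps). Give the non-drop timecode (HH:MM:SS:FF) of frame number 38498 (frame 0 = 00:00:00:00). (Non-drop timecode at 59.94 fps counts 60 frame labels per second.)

00:10:41:38

38498 ÷ 60 = 641 full seconds, remainder 38 frames.
641 s = 0 h 10 min 41 s.
Timecode: 00:10:41:38.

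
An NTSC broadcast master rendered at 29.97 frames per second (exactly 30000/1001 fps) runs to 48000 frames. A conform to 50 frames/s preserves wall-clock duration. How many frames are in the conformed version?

Target frames = source frames × (target rate / source rate) = 48000 × (50)/(30000/1001) = 48000 × 1001/600 = 80080.

80080 frames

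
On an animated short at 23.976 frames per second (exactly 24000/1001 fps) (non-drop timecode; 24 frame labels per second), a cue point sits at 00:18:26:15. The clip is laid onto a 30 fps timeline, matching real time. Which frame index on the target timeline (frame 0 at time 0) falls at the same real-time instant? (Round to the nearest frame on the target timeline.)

frame 33232

Source frame index: (0×3600 + 18×60 + 26) × 24 + 15 = 26559.
Real time: 26559 / (24000/1001) = 8861853/8000 s.
Target frame: (8861853/8000) × (30) = 26585559/800 ≈ 33231.949 → 33232.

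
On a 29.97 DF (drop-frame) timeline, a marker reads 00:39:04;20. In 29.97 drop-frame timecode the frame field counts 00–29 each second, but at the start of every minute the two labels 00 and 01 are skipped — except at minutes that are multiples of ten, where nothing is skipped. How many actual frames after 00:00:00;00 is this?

70268

Complete 10-minute blocks: 3, each 17982 frames → 53946.
Remaining 9 whole minutes in the current block: 1800 + 8 × 1798 = 16184 frames.
Within the current minute: 4 × 30 + 20 − 2 = 138 (labels ;00/;01 skipped at this minute). Total = 53946 + 16184 + 138 = 70268.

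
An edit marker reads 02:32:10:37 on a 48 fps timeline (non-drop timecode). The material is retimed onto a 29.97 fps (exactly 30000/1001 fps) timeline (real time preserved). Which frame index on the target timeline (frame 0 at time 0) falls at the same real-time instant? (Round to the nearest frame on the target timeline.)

Source frame index: (2×3600 + 32×60 + 10) × 48 + 37 = 438277.
Real time: 438277 / (48) = 438277/48 s.
Target frame: (438277/48) × (30000/1001) = 39131875/143 ≈ 273649.476 → 273649.

frame 273649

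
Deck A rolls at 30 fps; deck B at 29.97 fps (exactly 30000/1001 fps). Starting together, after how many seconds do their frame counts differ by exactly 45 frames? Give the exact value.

1501.5 seconds

The gap grows by |30000/1001 − 30| = 30/1001 frames per second.
Time for a 45-frame gap: 45 ÷ (30/1001) = 1501.5 s.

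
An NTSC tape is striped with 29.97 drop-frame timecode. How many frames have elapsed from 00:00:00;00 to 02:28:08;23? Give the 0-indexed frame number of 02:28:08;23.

266395

As if non-drop at 30 labels/s: (2 × 3600 + 28 × 60 + 8) × 30 + 23 = 266663.
Minute boundaries passed: 148; those not divisible by 10: 148 − 14 = 134; dropped labels = 2 × 134 = 268.
Actual frame index = 266663 − 268 = 266395.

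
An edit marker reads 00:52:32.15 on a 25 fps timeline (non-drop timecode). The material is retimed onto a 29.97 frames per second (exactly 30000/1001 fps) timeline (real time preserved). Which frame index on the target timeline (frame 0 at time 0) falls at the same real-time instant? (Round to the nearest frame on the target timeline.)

Source frame index: (0×3600 + 52×60 + 32) × 25 + 15 = 78815.
Real time: 78815 / (25) = 15763/5 s.
Target frame: (15763/5) × (30000/1001) = 8598000/91 ≈ 94483.516 → 94484.

frame 94484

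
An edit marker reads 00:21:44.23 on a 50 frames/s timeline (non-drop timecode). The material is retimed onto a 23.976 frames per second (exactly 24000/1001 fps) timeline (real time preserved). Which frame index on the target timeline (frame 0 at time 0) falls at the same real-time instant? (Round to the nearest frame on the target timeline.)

Source frame index: (0×3600 + 21×60 + 44) × 50 + 23 = 65223.
Real time: 65223 / (50) = 65223/50 s.
Target frame: (65223/50) × (24000/1001) = 31307040/1001 ≈ 31275.764 → 31276.

frame 31276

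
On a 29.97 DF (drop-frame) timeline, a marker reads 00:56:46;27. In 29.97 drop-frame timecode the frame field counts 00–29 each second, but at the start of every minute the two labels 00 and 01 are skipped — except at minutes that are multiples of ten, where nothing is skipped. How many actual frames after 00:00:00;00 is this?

As if non-drop at 30 labels/s: (0 × 3600 + 56 × 60 + 46) × 30 + 27 = 102207.
Minute boundaries passed: 56; those not divisible by 10: 56 − 5 = 51; dropped labels = 2 × 51 = 102.
Actual frame index = 102207 − 102 = 102105.

102105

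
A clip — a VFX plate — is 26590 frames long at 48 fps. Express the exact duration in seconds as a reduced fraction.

Running time = 26590 ÷ (48) = 26590 × 1/48 = 13295/24 s.

13295/24 seconds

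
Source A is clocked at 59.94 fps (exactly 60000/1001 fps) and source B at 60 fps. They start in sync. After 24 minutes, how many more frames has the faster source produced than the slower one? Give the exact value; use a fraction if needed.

86400/1001 frames

24 min = 1440 s.
A emits 60000/1001 × 1440 = 86400000/1001 frames; B emits 60 × 1440 = 86400.
Difference = 86400/1001 frames (≈ 86.3137); B is ahead of A.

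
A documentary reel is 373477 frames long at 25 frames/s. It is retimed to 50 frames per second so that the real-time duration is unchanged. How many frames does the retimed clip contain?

Target frames = source frames × (target rate / source rate) = 373477 × (50)/(25) = 373477 × 2 = 746954.

746954 frames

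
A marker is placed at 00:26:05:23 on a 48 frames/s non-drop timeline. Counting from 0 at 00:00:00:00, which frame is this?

Total seconds to the label: (0 × 3600 + 26 × 60 + 5) = 1565.
Frame index = 1565 × 48 + 23 = 75143.

frame 75143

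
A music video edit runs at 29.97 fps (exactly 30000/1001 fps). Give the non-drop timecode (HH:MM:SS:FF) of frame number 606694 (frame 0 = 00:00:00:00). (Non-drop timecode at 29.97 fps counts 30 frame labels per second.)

606694 ÷ 30 = 20223 full seconds, remainder 4 frames.
20223 s = 5 h 37 min 3 s.
Timecode: 05:37:03:04.

05:37:03:04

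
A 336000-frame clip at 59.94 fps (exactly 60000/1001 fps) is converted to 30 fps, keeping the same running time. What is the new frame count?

Target frames = source frames × (target rate / source rate) = 336000 × (30)/(60000/1001) = 336000 × 1001/2000 = 168168.

168168 frames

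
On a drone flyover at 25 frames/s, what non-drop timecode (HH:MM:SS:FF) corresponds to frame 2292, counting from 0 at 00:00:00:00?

2292 ÷ 25 = 91 full seconds, remainder 17 frames.
91 s = 0 h 1 min 31 s.
Timecode: 00:01:31:17.

00:01:31:17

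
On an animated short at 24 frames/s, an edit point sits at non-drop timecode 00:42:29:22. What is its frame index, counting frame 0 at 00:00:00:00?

61198

Total seconds to the label: (0 × 3600 + 42 × 60 + 29) = 2549.
Frame index = 2549 × 24 + 22 = 61198.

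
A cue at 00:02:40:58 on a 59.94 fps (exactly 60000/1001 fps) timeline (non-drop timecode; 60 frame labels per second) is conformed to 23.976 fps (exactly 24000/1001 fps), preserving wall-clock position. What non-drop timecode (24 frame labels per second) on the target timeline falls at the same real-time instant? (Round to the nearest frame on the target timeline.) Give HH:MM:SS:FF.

00:02:40:23

Source frame index: (0×3600 + 2×60 + 40) × 60 + 58 = 9658.
Real time: 9658 / (60000/1001) = 4833829/30000 s.
Target frame: (4833829/30000) × (24000/1001) = 19316/5 ≈ 3863.200 → 3863.
At 24 labels/s: frame 3863 → 00:02:40:23.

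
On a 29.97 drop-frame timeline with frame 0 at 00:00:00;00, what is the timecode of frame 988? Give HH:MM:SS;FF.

00:00:32;28

Each 10-minute DF block holds 10 × 60 × 30 − 9 × 2 = 17982 frames. 988 ÷ 17982 → 0 full blocks, remainder 988.
Within the partial block the first minute is 1800 frames and each further minute 1798, so 0 further minute boundaries passed. Total skipped labels = 18 × 0 + 2 × 0 = 0.
Non-drop label index = 988 + 0 = 988; at 30 labels/s that is 00:00:32:28, i.e. DF 00:00:32;28.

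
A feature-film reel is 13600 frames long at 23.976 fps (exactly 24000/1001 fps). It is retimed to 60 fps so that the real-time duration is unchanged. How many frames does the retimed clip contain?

34034 frames

Target frames = source frames × (target rate / source rate) = 13600 × (60)/(24000/1001) = 13600 × 1001/400 = 34034.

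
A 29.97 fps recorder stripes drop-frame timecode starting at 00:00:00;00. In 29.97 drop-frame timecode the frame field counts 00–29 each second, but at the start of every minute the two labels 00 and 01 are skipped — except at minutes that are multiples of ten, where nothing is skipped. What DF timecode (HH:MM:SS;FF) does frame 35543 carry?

00:19:45;29

Ten DF minutes hold 17982 frames, so frame 35543 lies in block 1 (frames 17982–35963) with 17561 frames into that block.
The block's first minute is 1800 frames and the rest 1798 each; 17561 frames reaches minute 9, so 1 × 18 + 9 × 2 = 36 labels have been skipped so far.
Adding those back, label number 35543 + 36 = 35579 at 30 labels/s is 1185 s + 29 f = 0 h 19 min 45 s frame 29, i.e. 00:19:45;29.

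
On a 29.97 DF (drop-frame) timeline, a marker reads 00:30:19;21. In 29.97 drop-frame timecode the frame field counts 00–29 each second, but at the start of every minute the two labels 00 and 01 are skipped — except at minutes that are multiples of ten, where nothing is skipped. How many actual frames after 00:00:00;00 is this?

54537

Complete 10-minute blocks: 3, each 17982 frames → 53946.
Remaining 0 whole minutes in the current block: 0 frames.
Within the current minute: 19 × 30 + 21 = 591. Total = 53946 + 0 + 591 = 54537.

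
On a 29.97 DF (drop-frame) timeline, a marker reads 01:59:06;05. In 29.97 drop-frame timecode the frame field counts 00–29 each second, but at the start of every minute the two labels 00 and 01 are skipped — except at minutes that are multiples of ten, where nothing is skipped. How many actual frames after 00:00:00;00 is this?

As if non-drop at 30 labels/s: (1 × 3600 + 59 × 60 + 6) × 30 + 5 = 214385.
Minute boundaries passed: 119; those not divisible by 10: 119 − 11 = 108; dropped labels = 2 × 108 = 216.
Actual frame index = 214385 − 216 = 214169.

214169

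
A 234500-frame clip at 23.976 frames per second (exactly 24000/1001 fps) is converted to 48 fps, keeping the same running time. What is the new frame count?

469469 frames

Target frames = source frames × (target rate / source rate) = 234500 × (48)/(24000/1001) = 234500 × 1001/500 = 469469.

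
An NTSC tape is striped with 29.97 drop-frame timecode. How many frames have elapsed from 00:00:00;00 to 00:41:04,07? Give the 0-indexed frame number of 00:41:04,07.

Complete 10-minute blocks: 4, each 17982 frames → 71928.
Remaining 1 whole minute in the current block: 1800 + 0 × 1798 = 1800 frames.
Within the current minute: 4 × 30 + 7 − 2 = 125 (labels ;00/;01 skipped at this minute). Total = 71928 + 1800 + 125 = 73853.

73853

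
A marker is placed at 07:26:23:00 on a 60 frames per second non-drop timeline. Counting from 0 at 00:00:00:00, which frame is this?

Total seconds to the label: (7 × 3600 + 26 × 60 + 23) = 26783.
Frame index = 26783 × 60 + 0 = 1606980.

frame 1606980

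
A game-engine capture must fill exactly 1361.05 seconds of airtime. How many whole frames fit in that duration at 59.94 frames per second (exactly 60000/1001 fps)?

81581 frames

Frames = 1361.05 × 60000/1001 = 81663000/1001 ≈ 81581.4186.
Complete frames: 81581.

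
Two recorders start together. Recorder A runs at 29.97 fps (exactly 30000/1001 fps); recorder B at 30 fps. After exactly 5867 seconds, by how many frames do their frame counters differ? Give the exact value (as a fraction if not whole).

A emits 30000/1001 × 5867 = 176010000/1001 frames; B emits 30 × 5867 = 176010.
Difference = 176010/1001 frames (≈ 175.8342); B is ahead of A.

176010/1001 frames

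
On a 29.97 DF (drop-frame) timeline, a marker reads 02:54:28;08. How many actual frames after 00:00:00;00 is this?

As if non-drop at 30 labels/s: (2 × 3600 + 54 × 60 + 28) × 30 + 8 = 314048.
Minute boundaries passed: 174; those not divisible by 10: 174 − 17 = 157; dropped labels = 2 × 157 = 314.
Actual frame index = 314048 − 314 = 313734.

313734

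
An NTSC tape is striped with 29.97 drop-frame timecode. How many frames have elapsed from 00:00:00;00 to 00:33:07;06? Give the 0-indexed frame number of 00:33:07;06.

59556

As if non-drop at 30 labels/s: (0 × 3600 + 33 × 60 + 7) × 30 + 6 = 59616.
Minute boundaries passed: 33; those not divisible by 10: 33 − 3 = 30; dropped labels = 2 × 30 = 60.
Actual frame index = 59616 − 60 = 59556.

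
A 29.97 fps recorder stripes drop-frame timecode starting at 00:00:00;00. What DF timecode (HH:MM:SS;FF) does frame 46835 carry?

00:26:02;23

Ten DF minutes hold 17982 frames, so frame 46835 lies in block 2 (frames 35964–53945) with 10871 frames into that block.
The block's first minute is 1800 frames and the rest 1798 each; 10871 frames reaches minute 6, so 2 × 18 + 6 × 2 = 48 labels have been skipped so far.
Adding those back, label number 46835 + 48 = 46883 at 30 labels/s is 1562 s + 23 f = 0 h 26 min 2 s frame 23, i.e. 00:26:02;23.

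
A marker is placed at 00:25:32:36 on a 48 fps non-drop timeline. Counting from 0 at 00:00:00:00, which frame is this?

73572

Total seconds to the label: (0 × 3600 + 25 × 60 + 32) = 1532.
Frame index = 1532 × 48 + 36 = 73572.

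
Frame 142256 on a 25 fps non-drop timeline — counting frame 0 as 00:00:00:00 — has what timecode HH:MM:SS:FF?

142256 ÷ 25 = 5690 full seconds, remainder 6 frames.
5690 s = 1 h 34 min 50 s.
Timecode: 01:34:50:06.

01:34:50:06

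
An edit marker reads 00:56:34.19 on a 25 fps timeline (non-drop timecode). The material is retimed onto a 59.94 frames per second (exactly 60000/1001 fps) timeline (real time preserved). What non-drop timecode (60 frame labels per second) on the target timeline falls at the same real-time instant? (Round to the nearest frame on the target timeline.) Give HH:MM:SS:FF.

00:56:31:22

Source frame index: (0×3600 + 56×60 + 34) × 25 + 19 = 84869.
Real time: 84869 / (25) = 84869/25 s.
Target frame: (84869/25) × (60000/1001) = 203685600/1001 ≈ 203482.118 → 203482.
At 60 labels/s: frame 203482 → 00:56:31:22.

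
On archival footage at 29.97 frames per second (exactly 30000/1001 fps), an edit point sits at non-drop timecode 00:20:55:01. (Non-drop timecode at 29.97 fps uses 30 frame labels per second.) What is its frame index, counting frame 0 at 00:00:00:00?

frame 37651

Total seconds to the label: (0 × 3600 + 20 × 60 + 55) = 1255.
Frame index = 1255 × 30 + 1 = 37651.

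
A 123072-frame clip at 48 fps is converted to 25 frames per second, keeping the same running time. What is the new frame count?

64100 frames

Target frames = source frames × (target rate / source rate) = 123072 × (25)/(48) = 123072 × 25/48 = 64100.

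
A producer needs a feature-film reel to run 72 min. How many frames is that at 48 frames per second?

72 min = 4320 s.
Frames = 4320 × 48 = 207360.

207360 frames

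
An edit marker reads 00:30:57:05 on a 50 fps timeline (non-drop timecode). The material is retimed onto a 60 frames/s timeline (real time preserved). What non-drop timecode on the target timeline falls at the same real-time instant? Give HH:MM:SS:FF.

00:30:57:06

Source frame index: (0×3600 + 30×60 + 57) × 50 + 5 = 92855.
Real time: 92855 / (50) = 18571/10 s.
Target frame: (18571/10) × (60) = 111426.
At 60 labels/s: frame 111426 → 00:30:57:06.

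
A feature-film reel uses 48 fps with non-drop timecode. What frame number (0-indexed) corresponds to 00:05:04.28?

Total seconds to the label: (0 × 3600 + 5 × 60 + 4) = 304.
Frame index = 304 × 48 + 28 = 14620.

14620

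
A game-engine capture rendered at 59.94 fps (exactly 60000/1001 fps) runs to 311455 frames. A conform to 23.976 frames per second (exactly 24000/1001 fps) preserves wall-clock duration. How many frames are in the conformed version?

Target frames = source frames × (target rate / source rate) = 311455 × (24000/1001)/(60000/1001) = 311455 × 2/5 = 124582.

124582 frames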